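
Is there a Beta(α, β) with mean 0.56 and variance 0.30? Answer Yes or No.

No

The Beta variance bound is σ² < μ(1−μ).
Here μ(1−μ) = 0.56×0.44 = 0.2464, and 0.30 ≥ 0.2464.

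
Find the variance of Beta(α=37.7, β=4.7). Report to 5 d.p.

Var = αβ/[(α+β)²(α+β+1)] = (37.7×4.7)/(42.4²×43.4) = 177.19/78022.784 = 0.00227.

0.00227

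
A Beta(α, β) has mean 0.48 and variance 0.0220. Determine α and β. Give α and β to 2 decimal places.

By moment matching, α+β = μ(1−μ)/σ² − 1 = (0.48·0.52)/0.0220 − 1 = 11.3455 − 1 = 10.3455.
Since α/(α+β) = μ, α = 0.48·10.3455 = 4.97 and β = 0.52·10.3455 = 5.38.

α = 4.97, β = 5.38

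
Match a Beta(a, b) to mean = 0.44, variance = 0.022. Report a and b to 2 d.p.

a = 4.49, b = 5.71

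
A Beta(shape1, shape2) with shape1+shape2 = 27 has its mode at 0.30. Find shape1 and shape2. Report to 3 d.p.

Mode = (shape1−1)/(κ−2) with κ = shape1+shape2, so shape1−1 = 0.30·25 = 7.500.
shape1 = 8.500; shape2 = κ − shape1 = 18.500.

shape1 = 8.500, shape2 = 18.500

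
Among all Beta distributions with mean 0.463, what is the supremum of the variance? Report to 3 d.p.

Var = μ(1−μ)/(α+β+1), which approaches μ(1−μ) as α+β → 0.
So the supremum is μ(1−μ) = 0.463×0.537 = 0.249.

0.249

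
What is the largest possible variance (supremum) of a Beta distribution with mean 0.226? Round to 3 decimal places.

Var = μ(1−μ)/(α+β+1), which approaches μ(1−μ) as α+β → 0.
So the supremum is μ(1−μ) = 0.226×0.774 = 0.175.

0.175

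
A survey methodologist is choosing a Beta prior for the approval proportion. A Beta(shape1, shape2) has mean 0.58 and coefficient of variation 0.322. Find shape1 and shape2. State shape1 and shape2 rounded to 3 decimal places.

shape1 = 3.471, shape2 = 2.513

Var = (CV·μ)² = (0.322×0.58)² = 0.034879.
shape1+shape2 = μ(1−μ)/Var − 1 = 0.2436/0.034879 − 1 = 5.9841.
Thus shape1 = 0.58·5.9841 = 3.471 and shape2 = 0.42·5.9841 = 2.513.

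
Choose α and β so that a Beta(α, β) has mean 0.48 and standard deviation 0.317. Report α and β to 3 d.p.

First σ² = 0.100489. Setting α = μn, β = (1−μ)n with n = α+β,
μ(1−μ)/(n+1) = 0.100489 ⇒ n+1 = 0.2496/0.100489 = 2.4839 ⇒ n = 1.4839.
Hence α = 0.48×1.4839 = 0.712, β = 0.52×1.4839 = 0.772.

α = 0.712, β = 0.772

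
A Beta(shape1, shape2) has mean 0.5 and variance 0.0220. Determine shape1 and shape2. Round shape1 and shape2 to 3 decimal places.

By moment matching, shape1+shape2 = μ(1−μ)/σ² − 1 = (0.5·0.5)/0.0220 − 1 = 11.3636 − 1 = 10.3636.
Since shape1/(shape1+shape2) = μ, shape1 = 0.5·10.3636 = 5.182 and shape2 = 0.5·10.3636 = 5.182.

shape1 = 5.182, shape2 = 5.182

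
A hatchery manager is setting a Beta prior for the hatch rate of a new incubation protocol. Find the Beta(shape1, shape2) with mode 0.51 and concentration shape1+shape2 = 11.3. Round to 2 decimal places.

Since the density peak of Beta(shape1,shape2) is at (shape1−1)/(shape1+shape2−2),
shape1 = 1 + 0.51(11.3−2) = 5.74 and shape2 = 11.3 − 5.74 = 5.56.

shape1 = 5.74, shape2 = 5.56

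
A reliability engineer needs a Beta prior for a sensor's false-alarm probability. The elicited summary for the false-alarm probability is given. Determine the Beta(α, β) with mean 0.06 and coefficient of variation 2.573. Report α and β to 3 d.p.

α = 0.082, β = 1.284

Var = (CV·μ)² = (2.573×0.06)² = 0.023833.
α+β = μ(1−μ)/Var − 1 = 0.0564/0.023833 − 1 = 1.3664.
Thus α = 0.06·1.3664 = 0.082 and β = 0.94·1.3664 = 1.284.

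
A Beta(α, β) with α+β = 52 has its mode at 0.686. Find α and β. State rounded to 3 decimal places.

For α,β>1 the mode is (α−1)/(α+β−2), so α = mode·(κ−2)+1 = 0.686×50+1 = 35.300.
And β = (1−mode)·(κ−2)+1 = 0.314×50+1 = 16.700.

α = 35.300, β = 16.700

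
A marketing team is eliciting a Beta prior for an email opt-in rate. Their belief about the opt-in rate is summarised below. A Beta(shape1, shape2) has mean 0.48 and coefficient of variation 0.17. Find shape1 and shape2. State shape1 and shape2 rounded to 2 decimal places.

Var = (CV·μ)² = (0.17×0.48)² = 0.006659.
shape1+shape2 = μ(1−μ)/Var − 1 = 0.2496/0.006659 − 1 = 36.4856.
Thus shape1 = 0.48·36.4856 = 17.51 and shape2 = 0.52·36.4856 = 18.97.

shape1 = 17.51, shape2 = 18.97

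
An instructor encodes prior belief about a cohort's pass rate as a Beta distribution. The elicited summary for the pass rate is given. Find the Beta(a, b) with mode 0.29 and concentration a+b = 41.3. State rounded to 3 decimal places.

Since the density peak of Beta(a,b) is at (a−1)/(a+b−2),
a = 1 + 0.29(41.3−2) = 12.397 and b = 41.3 − 12.397 = 28.903.

a = 12.397, b = 28.903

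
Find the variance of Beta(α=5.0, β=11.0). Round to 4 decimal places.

α+β = 16.0 and αβ = 55.00, so Var = αβ/[(α+β)²(α+β+1)] = 55.00/4352.000 = 0.0126.

0.0126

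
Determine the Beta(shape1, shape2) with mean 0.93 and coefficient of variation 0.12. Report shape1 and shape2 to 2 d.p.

shape1 = 3.93, shape2 = 0.30

σ = CV·μ = 0.12×0.93 = 0.11160, so σ² = 0.012455.
s+1 = μ(1−μ)/σ² = 0.0651/0.012455 = 5.2270, so s = shape1+shape2 = 4.2270.
shape1 = μs = 3.93, shape2 = (1−μ)s = 0.30.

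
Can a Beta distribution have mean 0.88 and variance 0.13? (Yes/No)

For any Beta, Var(X) < E[X]·(1−E[X]).
Here μ(1−μ) = 0.88×0.12 = 0.1056, and 0.13 ≥ 0.1056.

No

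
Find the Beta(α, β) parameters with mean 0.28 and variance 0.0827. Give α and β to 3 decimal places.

α = 0.403, β = 1.035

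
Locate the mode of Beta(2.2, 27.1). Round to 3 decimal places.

The density x^(α−1)(1−x)^(β−1) is maximised at (α−1)/(α+β−2) = 1.2/27.3 = 0.044.

0.044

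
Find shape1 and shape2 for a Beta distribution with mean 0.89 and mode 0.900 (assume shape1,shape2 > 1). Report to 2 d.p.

With s = shape1+shape2: μ = shape1/s and mode = (shape1−1)/(s−2). Eliminating shape1 = μs,
μs − 1 = m(s−2) ⇒ s(μ−m) = 1−2m ⇒ s = -0.800/-0.010 = 80.0000.
So shape1 = μs = 71.20, shape2 = (1−μ)s = 8.80.

shape1 = 71.20, shape2 = 8.80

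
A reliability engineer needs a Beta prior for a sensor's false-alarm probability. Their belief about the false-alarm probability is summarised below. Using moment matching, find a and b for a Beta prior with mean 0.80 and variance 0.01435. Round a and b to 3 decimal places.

a = 8.120, b = 2.030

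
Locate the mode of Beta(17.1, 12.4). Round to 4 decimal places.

0.5855

The density x^(α−1)(1−x)^(β−1) is maximised at (α−1)/(α+β−2) = 16.1/27.5 = 0.5855.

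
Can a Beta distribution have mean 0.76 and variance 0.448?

For any Beta, Var(X) < E[X]·(1−E[X]).
Here μ(1−μ) = 0.76×0.24 = 0.1824, and 0.448 ≥ 0.1824.

No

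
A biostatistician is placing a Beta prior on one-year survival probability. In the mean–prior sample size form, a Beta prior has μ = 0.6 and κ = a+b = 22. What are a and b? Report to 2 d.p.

a = 13.20, b = 8.80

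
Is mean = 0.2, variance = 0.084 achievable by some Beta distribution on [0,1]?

Yes

For any Beta, Var(X) < E[X]·(1−E[X]).
Here μ(1−μ) = 0.2×0.8 = 0.16, and 0.084 < 0.16.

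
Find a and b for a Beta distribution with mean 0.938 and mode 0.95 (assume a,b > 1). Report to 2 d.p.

With s = a+b: μ = a/s and mode = (a−1)/(s−2). Eliminating a = μs,
μs − 1 = m(s−2) ⇒ s(μ−m) = 1−2m ⇒ s = -0.90/-0.012 = 75.0000.
So a = μs = 70.35, b = (1−μ)s = 4.65.

a = 70.35, b = 4.65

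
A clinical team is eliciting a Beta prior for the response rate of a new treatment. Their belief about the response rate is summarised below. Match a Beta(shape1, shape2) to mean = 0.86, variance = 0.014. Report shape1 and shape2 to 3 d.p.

shape1 = 6.536, shape2 = 1.064

Let s = shape1+shape2. The Beta variance is μ(1−μ)/(s+1).
So s+1 = μ(1−μ)/σ² = (0.86×0.14)/0.014 = 0.1204/0.014 = 8.6000, giving s = 7.6000.
Then shape1 = μs = 0.86×7.6000 = 6.536 and shape2 = (1−μ)s = 0.14×7.6000 = 1.064.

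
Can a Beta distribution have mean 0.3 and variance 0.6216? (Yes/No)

No

For any Beta, Var(X) < E[X]·(1−E[X]).
Here μ(1−μ) = 0.3×0.7 = 0.21, and 0.6216 ≥ 0.21.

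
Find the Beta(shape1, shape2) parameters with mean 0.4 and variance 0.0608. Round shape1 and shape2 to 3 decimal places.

shape1 = 1.179, shape2 = 1.768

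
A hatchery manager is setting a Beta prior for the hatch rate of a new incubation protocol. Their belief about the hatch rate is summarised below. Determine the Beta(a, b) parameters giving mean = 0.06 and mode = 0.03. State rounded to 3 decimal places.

Let s = a+b. Mean gives a = μs = 0.06s; mode gives (a−1)/(s−2) = 0.03.
Substituting: 0.06s − 1 = 0.03(s−2) = 0.03s − 0.06, so 0.03s = 0.94 and s = 31.3333.
Then a = 0.06×31.3333 = 1.880 and b = s−a = 29.453.

a = 1.880, b = 29.453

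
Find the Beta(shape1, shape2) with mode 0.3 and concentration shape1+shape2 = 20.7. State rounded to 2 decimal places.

shape1 = 6.61, shape2 = 14.09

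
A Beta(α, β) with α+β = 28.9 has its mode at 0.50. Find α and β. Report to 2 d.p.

For α,β>1 the mode is (α−1)/(α+β−2), so α = mode·(κ−2)+1 = 0.50×26.9+1 = 14.45.
And β = (1−mode)·(κ−2)+1 = 0.50×26.9+1 = 14.45.

α = 14.45, β = 14.45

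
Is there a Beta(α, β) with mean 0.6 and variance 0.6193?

No

For any Beta, Var(X) < E[X]·(1−E[X]).
Here μ(1−μ) = 0.6×0.4 = 0.24, and 0.6193 ≥ 0.24.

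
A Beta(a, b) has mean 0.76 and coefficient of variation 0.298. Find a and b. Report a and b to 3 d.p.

σ = CV·μ = 0.298×0.76 = 0.22648, so σ² = 0.051293.
s+1 = μ(1−μ)/σ² = 0.1824/0.051293 = 3.5560, so s = a+b = 2.5560.
a = μs = 1.943, b = (1−μ)s = 0.613.

a = 1.943, b = 0.613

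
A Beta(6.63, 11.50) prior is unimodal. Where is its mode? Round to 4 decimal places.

With α,β > 1, mode = (α−1)/(α+β−2) = 5.63/16.13 = 0.3490.

0.3490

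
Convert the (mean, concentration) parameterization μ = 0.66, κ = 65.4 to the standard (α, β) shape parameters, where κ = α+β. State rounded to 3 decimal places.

α = 43.164, β = 22.236

Split κ in proportion μ : (1−μ): α = 0.66·65.4 = 43.164, β = 65.4 − 43.164 = 22.236.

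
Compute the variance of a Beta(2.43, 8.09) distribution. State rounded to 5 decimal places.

α+β = 10.52 and αβ = 19.6587, so Var = αβ/[(α+β)²(α+β+1)] = 19.6587/1274.923008 = 0.01542.

0.01542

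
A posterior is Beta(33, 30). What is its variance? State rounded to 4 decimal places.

0.0039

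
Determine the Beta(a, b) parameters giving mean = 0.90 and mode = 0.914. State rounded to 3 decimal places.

a = 53.229, b = 5.914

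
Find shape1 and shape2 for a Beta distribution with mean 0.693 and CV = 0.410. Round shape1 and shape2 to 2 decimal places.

Var = (CV·μ)² = (0.410×0.693)² = 0.080730.
shape1+shape2 = μ(1−μ)/Var − 1 = 0.212751/0.080730 − 1 = 1.6353.
Thus shape1 = 0.693·1.6353 = 1.13 and shape2 = 0.307·1.6353 = 0.50.

shape1 = 1.13, shape2 = 0.50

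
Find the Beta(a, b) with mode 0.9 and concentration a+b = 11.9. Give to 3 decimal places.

a = 9.910, b = 1.990

Since the density peak of Beta(a,b) is at (a−1)/(a+b−2),
a = 1 + 0.9(11.9−2) = 9.910 and b = 11.9 − 9.910 = 1.990.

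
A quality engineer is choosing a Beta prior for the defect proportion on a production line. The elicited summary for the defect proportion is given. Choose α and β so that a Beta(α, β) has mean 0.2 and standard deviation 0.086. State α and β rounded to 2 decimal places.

α = 4.13, β = 16.51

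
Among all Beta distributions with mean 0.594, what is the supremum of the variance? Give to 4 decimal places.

0.2412

For fixed mean μ the Beta variance is μ(1−μ)/(α+β+1), increasing as α+β decreases.
Its least upper bound (not attained) is μ(1−μ) = 0.594·0.406 = 0.2412.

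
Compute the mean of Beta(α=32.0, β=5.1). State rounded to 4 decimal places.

The Beta mean is α/(α+β) = 32.0/(32.0+5.1) = 0.8625.

0.8625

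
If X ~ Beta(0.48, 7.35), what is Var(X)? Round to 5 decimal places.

0.00652

μ = 0.48/7.83 = 0.061303; Var = μ(1−μ)/(α+β+1) = 0.0575447/8.83 = 0.00652.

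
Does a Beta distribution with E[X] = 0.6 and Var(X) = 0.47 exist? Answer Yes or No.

The Beta variance bound is σ² < μ(1−μ).
Here μ(1−μ) = 0.6×0.4 = 0.24, and 0.47 ≥ 0.24.

No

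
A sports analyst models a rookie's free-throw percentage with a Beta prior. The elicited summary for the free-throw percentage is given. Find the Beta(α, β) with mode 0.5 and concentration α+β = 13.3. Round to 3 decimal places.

Since the density peak of Beta(α,β) is at (α−1)/(α+β−2),
α = 1 + 0.5(13.3−2) = 6.650 and β = 13.3 − 6.650 = 6.650.

α = 6.650, β = 6.650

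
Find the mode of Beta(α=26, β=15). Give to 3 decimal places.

The density x^(α−1)(1−x)^(β−1) is maximised at (α−1)/(α+β−2) = 25/39 = 0.641.

0.641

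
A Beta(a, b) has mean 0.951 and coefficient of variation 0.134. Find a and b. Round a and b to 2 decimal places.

a = 1.78, b = 0.09

Var = (CV·μ)² = (0.134×0.951)² = 0.016239.
a+b = μ(1−μ)/Var − 1 = 0.046599/0.016239 − 1 = 1.8695.
Thus a = 0.951·1.8695 = 1.78 and b = 0.049·1.8695 = 0.09.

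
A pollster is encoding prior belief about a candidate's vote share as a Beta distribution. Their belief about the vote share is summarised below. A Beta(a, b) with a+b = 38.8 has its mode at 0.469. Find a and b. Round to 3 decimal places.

a = 18.259, b = 20.541

Since the density peak of Beta(a,b) is at (a−1)/(a+b−2),
a = 1 + 0.469(38.8−2) = 18.259 and b = 38.8 − 18.259 = 20.541.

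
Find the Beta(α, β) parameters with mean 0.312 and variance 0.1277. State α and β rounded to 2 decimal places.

α = 0.21, β = 0.47

Write ν = α+β; then α = μν and Var = μ(1−μ)/(ν+1).
ν = μ(1−μ)/Var − 1 = 0.214656/0.1277 − 1 = 0.6809.
α = 0.312·0.6809 = 0.21, β = 0.688·0.6809 = 0.47.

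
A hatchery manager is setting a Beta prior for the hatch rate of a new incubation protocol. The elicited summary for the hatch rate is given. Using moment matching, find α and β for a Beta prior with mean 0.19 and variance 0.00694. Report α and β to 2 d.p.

α = 4.02, β = 17.15

By moment matching, α+β = μ(1−μ)/σ² − 1 = (0.19·0.81)/0.00694 − 1 = 22.1758 − 1 = 21.1758.
Since α/(α+β) = μ, α = 0.19·21.1758 = 4.02 and β = 0.81·21.1758 = 17.15.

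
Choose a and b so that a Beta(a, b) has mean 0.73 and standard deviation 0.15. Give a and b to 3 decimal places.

a = 5.665, b = 2.095

σ² = 0.15² = 0.0225.
With s = a+b, Var = μ(1−μ)/(s+1), so s+1 = (0.73×0.27)/0.0225 = 8.7600 and s = 7.7600.
a = μs = 5.665, b = (1−μ)s = 2.095.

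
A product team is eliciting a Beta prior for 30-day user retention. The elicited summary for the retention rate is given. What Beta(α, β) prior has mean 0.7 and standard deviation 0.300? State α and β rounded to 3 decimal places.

σ² = 0.300² = 0.090000.
With s = α+β, Var = μ(1−μ)/(s+1), so s+1 = (0.7×0.3)/0.090000 = 2.3333 and s = 1.3333.
α = μs = 0.933, β = (1−μ)s = 0.400.

α = 0.933, β = 0.400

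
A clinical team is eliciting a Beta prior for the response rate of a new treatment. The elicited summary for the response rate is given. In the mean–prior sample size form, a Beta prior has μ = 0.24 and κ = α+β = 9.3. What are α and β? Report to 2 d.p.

α = 2.23, β = 7.07

α = μκ = 0.24×9.3 = 2.23 and β = (1−μ)κ = 0.76×9.3 = 7.07.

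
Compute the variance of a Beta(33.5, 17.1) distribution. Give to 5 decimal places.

α+β = 50.6 and αβ = 572.85, so Var = αβ/[(α+β)²(α+β+1)] = 572.85/132114.576 = 0.00434.

0.00434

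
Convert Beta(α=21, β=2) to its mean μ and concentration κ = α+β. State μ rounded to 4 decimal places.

κ = α+β = 21+2 = 23; μ = α/κ = 21/23 = 0.9130.

μ = 0.9130, κ = 23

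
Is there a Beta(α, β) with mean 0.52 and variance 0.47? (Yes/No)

No

The Beta variance bound is σ² < μ(1−μ).
Here μ(1−μ) = 0.52×0.48 = 0.2496, and 0.47 ≥ 0.2496.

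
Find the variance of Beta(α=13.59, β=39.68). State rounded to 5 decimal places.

0.00350

μ = 13.59/53.27 = 0.255115; Var = μ(1−μ)/(α+β+1) = 0.1900316/54.27 = 0.00350.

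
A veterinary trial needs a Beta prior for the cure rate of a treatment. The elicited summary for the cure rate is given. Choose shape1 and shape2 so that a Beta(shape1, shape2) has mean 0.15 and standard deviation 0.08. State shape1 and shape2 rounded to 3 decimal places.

σ² = 0.08² = 0.0064.
With s = shape1+shape2, Var = μ(1−μ)/(s+1), so s+1 = (0.15×0.85)/0.0064 = 19.9219 and s = 18.9219.
shape1 = μs = 2.838, shape2 = (1−μ)s = 16.084.

shape1 = 2.838, shape2 = 16.084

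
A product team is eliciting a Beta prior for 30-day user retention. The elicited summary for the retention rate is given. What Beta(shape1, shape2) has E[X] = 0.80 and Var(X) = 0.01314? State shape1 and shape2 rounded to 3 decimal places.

shape1 = 8.941, shape2 = 2.235

Let s = shape1+shape2. The Beta variance is μ(1−μ)/(s+1).
So s+1 = μ(1−μ)/σ² = (0.80×0.20)/0.01314 = 0.1600/0.01314 = 12.1766, giving s = 11.1766.
Then shape1 = μs = 0.80×11.1766 = 8.941 and shape2 = (1−μ)s = 0.20×11.1766 = 2.235.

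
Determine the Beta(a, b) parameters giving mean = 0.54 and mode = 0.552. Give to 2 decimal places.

a = 4.68, b = 3.99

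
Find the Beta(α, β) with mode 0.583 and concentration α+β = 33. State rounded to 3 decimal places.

Since the density peak of Beta(α,β) is at (α−1)/(α+β−2),
α = 1 + 0.583(33−2) = 19.073 and β = 33 − 19.073 = 13.927.

α = 19.073, β = 13.927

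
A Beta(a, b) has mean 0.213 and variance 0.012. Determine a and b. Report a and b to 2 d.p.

By moment matching, a+b = μ(1−μ)/σ² − 1 = (0.213·0.787)/0.012 − 1 = 13.9693 − 1 = 12.9693.
Since a/(a+b) = μ, a = 0.213·12.9693 = 2.76 and b = 0.787·12.9693 = 10.21.

a = 2.76, b = 10.21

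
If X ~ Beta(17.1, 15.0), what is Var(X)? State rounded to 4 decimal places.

0.0075

Var = αβ/[(α+β)²(α+β+1)] = (17.1×15.0)/(32.1²×33.1) = 256.50/34106.571 = 0.0075.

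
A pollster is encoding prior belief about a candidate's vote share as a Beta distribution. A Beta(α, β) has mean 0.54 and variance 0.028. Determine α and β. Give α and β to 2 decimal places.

α = 4.25, β = 3.62

Write ν = α+β; then α = μν and Var = μ(1−μ)/(ν+1).
ν = μ(1−μ)/Var − 1 = 0.2484/0.028 − 1 = 7.8714.
α = 0.54·7.8714 = 4.25, β = 0.46·7.8714 = 3.62.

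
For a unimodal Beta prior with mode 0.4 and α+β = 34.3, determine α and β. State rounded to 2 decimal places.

For α,β>1 the mode is (α−1)/(α+β−2), so α = mode·(κ−2)+1 = 0.4×32.3+1 = 13.92.
And β = (1−mode)·(κ−2)+1 = 0.6×32.3+1 = 20.38.

α = 13.92, β = 20.38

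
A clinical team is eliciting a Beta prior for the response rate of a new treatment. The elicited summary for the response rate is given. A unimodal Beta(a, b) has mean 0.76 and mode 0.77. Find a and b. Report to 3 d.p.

a = 41.040, b = 12.960

With s = a+b: μ = a/s and mode = (a−1)/(s−2). Eliminating a = μs,
μs − 1 = m(s−2) ⇒ s(μ−m) = 1−2m ⇒ s = -0.54/-0.01 = 54.0000.
So a = μs = 41.040, b = (1−μ)s = 12.960.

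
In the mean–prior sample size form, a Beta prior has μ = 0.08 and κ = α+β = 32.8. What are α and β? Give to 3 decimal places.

Split κ in proportion μ : (1−μ): α = 0.08·32.8 = 2.624, β = 32.8 − 2.624 = 30.176.

α = 2.624, β = 30.176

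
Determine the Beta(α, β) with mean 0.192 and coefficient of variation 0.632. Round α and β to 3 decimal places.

α = 1.831, β = 7.705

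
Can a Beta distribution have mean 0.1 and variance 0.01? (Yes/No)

The Beta variance bound is σ² < μ(1−μ).
Here μ(1−μ) = 0.1×0.9 = 0.09, and 0.01 < 0.09.

Yes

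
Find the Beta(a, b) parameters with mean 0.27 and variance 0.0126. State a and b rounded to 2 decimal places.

Let s = a+b. The Beta variance is μ(1−μ)/(s+1).
So s+1 = μ(1−μ)/σ² = (0.27×0.73)/0.0126 = 0.1971/0.0126 = 15.6429, giving s = 14.6429.
Then a = μs = 0.27×14.6429 = 3.95 and b = (1−μ)s = 0.73×14.6429 = 10.69.

a = 3.95, b = 10.69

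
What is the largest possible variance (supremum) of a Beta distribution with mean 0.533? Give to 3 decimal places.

For fixed mean μ the Beta variance is μ(1−μ)/(α+β+1), increasing as α+β decreases.
Its least upper bound (not attained) is μ(1−μ) = 0.533·0.467 = 0.249.

0.249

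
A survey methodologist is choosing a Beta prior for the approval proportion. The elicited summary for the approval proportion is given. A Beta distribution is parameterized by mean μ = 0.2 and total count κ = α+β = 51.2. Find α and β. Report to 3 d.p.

Split κ in proportion μ : (1−μ): α = 0.2·51.2 = 10.240, β = 51.2 − 10.240 = 40.960.

α = 10.240, β = 40.960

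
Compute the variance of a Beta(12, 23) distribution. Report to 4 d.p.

α+β = 35 and αβ = 276, so Var = αβ/[(α+β)²(α+β+1)] = 276/44100 = 0.0063.

0.0063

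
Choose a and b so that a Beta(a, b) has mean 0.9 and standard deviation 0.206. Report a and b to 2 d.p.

a = 1.01, b = 0.11

Variance = 0.206² = 0.042436. The moment-matching identity a+b = μ(1−μ)/Var − 1 gives
a+b = 0.09/0.042436 − 1 = 1.1208, so a = μ·1.1208 = 1.01 and b = (1−μ)·1.1208 = 0.11.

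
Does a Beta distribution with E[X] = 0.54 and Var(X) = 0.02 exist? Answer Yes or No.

Yes

A Beta with mean μ has variance μ(1−μ)/(α+β+1) < μ(1−μ).
Here μ(1−μ) = 0.54×0.46 = 0.2484, and 0.02 < 0.2484.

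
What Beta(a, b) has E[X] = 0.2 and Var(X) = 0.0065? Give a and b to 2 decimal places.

Write ν = a+b; then a = μν and Var = μ(1−μ)/(ν+1).
ν = μ(1−μ)/Var − 1 = 0.16/0.0065 − 1 = 23.6154.
a = 0.2·23.6154 = 4.72, b = 0.8·23.6154 = 18.89.

a = 4.72, b = 18.89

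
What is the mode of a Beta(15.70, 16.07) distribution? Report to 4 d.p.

With α,β > 1, mode = (α−1)/(α+β−2) = 14.70/29.77 = 0.4938.

0.4938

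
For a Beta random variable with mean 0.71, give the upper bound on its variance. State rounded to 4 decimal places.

Var = μ(1−μ)/(α+β+1), which approaches μ(1−μ) as α+β → 0.
So the supremum is μ(1−μ) = 0.71×0.29 = 0.2059.

0.2059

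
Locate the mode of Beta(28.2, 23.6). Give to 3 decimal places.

0.546

The density x^(α−1)(1−x)^(β−1) is maximised at (α−1)/(α+β−2) = 27.2/49.8 = 0.546.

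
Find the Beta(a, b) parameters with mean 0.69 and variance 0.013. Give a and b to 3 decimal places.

Let s = a+b. The Beta variance is μ(1−μ)/(s+1).
So s+1 = μ(1−μ)/σ² = (0.69×0.31)/0.013 = 0.2139/0.013 = 16.4538, giving s = 15.4538.
Then a = μs = 0.69×15.4538 = 10.663 and b = (1−μ)s = 0.31×15.4538 = 4.791.

a = 10.663, b = 4.791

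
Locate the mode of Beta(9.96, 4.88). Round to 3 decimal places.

With α,β > 1, mode = (α−1)/(α+β−2) = 8.96/12.84 = 0.698.

0.698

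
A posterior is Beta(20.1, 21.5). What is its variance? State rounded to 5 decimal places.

0.00586

μ = 20.1/41.6 = 0.483173; Var = μ(1−μ)/(α+β+1) = 0.2497169/42.6 = 0.00586.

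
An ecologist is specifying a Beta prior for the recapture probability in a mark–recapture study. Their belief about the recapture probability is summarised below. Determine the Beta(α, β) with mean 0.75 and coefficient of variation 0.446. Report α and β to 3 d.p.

σ = CV·μ = 0.446×0.75 = 0.33450, so σ² = 0.111890.
s+1 = μ(1−μ)/σ² = 0.1875/0.111890 = 1.6757, so s = α+β = 0.6757.
α = μs = 0.507, β = (1−μ)s = 0.169.

α = 0.507, β = 0.169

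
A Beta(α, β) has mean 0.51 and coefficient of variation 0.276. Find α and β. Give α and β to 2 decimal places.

α = 5.92, β = 5.69

Var = (CV·μ)² = (0.276×0.51)² = 0.019813.
α+β = μ(1−μ)/Var − 1 = 0.2499/0.019813 − 1 = 11.6127.
Thus α = 0.51·11.6127 = 5.92 and β = 0.49·11.6127 = 5.69.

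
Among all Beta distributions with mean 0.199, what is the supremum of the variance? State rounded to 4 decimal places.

0.1594

For fixed mean μ the Beta variance is μ(1−μ)/(α+β+1), increasing as α+β decreases.
Its least upper bound (not attained) is μ(1−μ) = 0.199·0.801 = 0.1594.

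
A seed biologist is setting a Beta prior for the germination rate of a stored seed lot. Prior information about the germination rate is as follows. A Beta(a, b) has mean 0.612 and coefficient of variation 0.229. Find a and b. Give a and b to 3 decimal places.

a = 6.787, b = 4.303

Var = (CV·μ)² = (0.229×0.612)² = 0.019641.
a+b = μ(1−μ)/Var − 1 = 0.237456/0.019641 − 1 = 11.0895.
Thus a = 0.612·11.0895 = 6.787 and b = 0.388·11.0895 = 4.303.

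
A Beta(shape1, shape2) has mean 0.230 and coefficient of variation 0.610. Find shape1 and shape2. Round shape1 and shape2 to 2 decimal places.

shape1 = 1.84, shape2 = 6.16

σ = CV·μ = 0.610×0.230 = 0.14030, so σ² = 0.019684.
s+1 = μ(1−μ)/σ² = 0.177100/0.019684 = 8.9971, so s = shape1+shape2 = 7.9971.
shape1 = μs = 1.84, shape2 = (1−μ)s = 6.16.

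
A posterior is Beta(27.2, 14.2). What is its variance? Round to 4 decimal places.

0.0053

Var = αβ/[(α+β)²(α+β+1)] = (27.2×14.2)/(41.4²×42.4) = 386.24/72671.904 = 0.0053.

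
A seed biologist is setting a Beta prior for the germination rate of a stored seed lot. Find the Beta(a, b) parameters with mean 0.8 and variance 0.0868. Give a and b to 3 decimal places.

a = 0.675, b = 0.169

By moment matching, a+b = μ(1−μ)/σ² − 1 = (0.8·0.2)/0.0868 − 1 = 1.8433 − 1 = 0.8433.
Since a/(a+b) = μ, a = 0.8·0.8433 = 0.675 and b = 0.2·0.8433 = 0.169.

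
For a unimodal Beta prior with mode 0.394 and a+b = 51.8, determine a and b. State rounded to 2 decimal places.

Since the density peak of Beta(a,b) is at (a−1)/(a+b−2),
a = 1 + 0.394(51.8−2) = 20.62 and b = 51.8 − 20.62 = 31.18.

a = 20.62, b = 31.18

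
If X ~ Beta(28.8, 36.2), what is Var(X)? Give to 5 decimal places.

μ = 28.8/65.0 = 0.443077; Var = μ(1−μ)/(α+β+1) = 0.2467598/66.0 = 0.00374.

0.00374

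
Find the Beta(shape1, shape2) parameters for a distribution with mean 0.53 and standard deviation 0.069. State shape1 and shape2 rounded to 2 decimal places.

σ² = 0.069² = 0.004761.
With s = shape1+shape2, Var = μ(1−μ)/(s+1), so s+1 = (0.53×0.47)/0.004761 = 52.3209 and s = 51.3209.
shape1 = μs = 27.20, shape2 = (1−μ)s = 24.12.

shape1 = 27.20, shape2 = 24.12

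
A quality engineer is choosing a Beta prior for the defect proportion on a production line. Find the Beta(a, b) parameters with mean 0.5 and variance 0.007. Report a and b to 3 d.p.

Write ν = a+b; then a = μν and Var = μ(1−μ)/(ν+1).
ν = μ(1−μ)/Var − 1 = 0.25/0.007 − 1 = 34.7143.
a = 0.5·34.7143 = 17.357, b = 0.5·34.7143 = 17.357.

a = 17.357, b = 17.357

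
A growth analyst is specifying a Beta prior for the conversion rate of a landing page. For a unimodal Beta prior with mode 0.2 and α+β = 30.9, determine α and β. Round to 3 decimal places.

α = 6.780, β = 24.120

For α,β>1 the mode is (α−1)/(α+β−2), so α = mode·(κ−2)+1 = 0.2×28.9+1 = 6.780.
And β = (1−mode)·(κ−2)+1 = 0.8×28.9+1 = 24.120.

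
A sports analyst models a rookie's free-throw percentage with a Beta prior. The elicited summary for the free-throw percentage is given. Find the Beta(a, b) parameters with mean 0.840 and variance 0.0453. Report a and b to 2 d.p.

a = 1.65, b = 0.31

Let s = a+b. The Beta variance is μ(1−μ)/(s+1).
So s+1 = μ(1−μ)/σ² = (0.840×0.160)/0.0453 = 0.134400/0.0453 = 2.9669, giving s = 1.9669.
Then a = μs = 0.840×1.9669 = 1.65 and b = (1−μ)s = 0.160×1.9669 = 0.31.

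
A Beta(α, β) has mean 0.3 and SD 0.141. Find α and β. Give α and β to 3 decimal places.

α = 2.869, β = 6.694

Variance = 0.141² = 0.019881. The moment-matching identity α+β = μ(1−μ)/Var − 1 gives
α+β = 0.21/0.019881 − 1 = 9.5628, so α = μ·9.5628 = 2.869 and β = (1−μ)·9.5628 = 6.694.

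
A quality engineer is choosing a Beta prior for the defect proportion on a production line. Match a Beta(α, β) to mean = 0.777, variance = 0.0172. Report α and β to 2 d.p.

α = 7.05, β = 2.02

By moment matching, α+β = μ(1−μ)/σ² − 1 = (0.777·0.223)/0.0172 − 1 = 10.0739 − 1 = 9.0739.
Since α/(α+β) = μ, α = 0.777·9.0739 = 7.05 and β = 0.223·9.0739 = 2.02.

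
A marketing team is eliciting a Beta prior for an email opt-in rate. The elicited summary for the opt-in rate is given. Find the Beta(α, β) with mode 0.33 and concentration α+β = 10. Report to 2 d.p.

α = 3.64, β = 6.36

Mode = (α−1)/(κ−2) with κ = α+β, so α−1 = 0.33·8 = 2.64.
α = 3.64; β = κ − α = 6.36.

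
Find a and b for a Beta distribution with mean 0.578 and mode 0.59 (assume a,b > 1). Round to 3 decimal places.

a = 8.670, b = 6.330

Let s = a+b. Mean gives a = μs = 0.578s; mode gives (a−1)/(s−2) = 0.59.
Substituting: 0.578s − 1 = 0.59(s−2) = 0.59s − 1.18, so -0.012s = -0.18 and s = 15.0000.
Then a = 0.578×15.0000 = 8.670 and b = s−a = 6.330.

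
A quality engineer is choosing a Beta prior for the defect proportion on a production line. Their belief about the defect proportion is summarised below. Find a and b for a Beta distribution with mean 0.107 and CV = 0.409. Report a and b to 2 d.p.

a = 5.23, b = 43.66

Var = (CV·μ)² = (0.409×0.107)² = 0.001915.
a+b = μ(1−μ)/Var − 1 = 0.095551/0.001915 − 1 = 48.8909.
Thus a = 0.107·48.8909 = 5.23 and b = 0.893·48.8909 = 43.66.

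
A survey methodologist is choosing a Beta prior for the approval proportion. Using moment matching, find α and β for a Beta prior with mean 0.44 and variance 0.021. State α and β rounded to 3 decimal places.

Let s = α+β. The Beta variance is μ(1−μ)/(s+1).
So s+1 = μ(1−μ)/σ² = (0.44×0.56)/0.021 = 0.2464/0.021 = 11.7333, giving s = 10.7333.
Then α = μs = 0.44×10.7333 = 4.723 and β = (1−μ)s = 0.56×10.7333 = 6.011.

α = 4.723, β = 6.011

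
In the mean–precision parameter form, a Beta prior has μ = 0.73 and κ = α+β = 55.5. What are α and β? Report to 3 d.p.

α = μκ = 0.73×55.5 = 40.515 and β = (1−μ)κ = 0.27×55.5 = 14.985.

α = 40.515, β = 14.985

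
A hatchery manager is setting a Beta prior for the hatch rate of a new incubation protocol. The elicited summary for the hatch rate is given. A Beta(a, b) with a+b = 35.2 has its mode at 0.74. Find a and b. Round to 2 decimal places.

Mode = (a−1)/(κ−2) with κ = a+b, so a−1 = 0.74·33.2 = 24.57.
a = 25.57; b = κ − a = 9.63.

a = 25.57, b = 9.63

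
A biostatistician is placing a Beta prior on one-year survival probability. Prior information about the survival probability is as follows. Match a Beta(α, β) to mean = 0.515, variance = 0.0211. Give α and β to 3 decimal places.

Let s = α+β. The Beta variance is μ(1−μ)/(s+1).
So s+1 = μ(1−μ)/σ² = (0.515×0.485)/0.0211 = 0.249775/0.0211 = 11.8377, giving s = 10.8377.
Then α = μs = 0.515×10.8377 = 5.581 and β = (1−μ)s = 0.485×10.8377 = 5.256.

α = 5.581, β = 5.256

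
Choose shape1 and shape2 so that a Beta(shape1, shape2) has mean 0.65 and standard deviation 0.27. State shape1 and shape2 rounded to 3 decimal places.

shape1 = 1.378, shape2 = 0.742

Variance = 0.27² = 0.0729. The moment-matching identity shape1+shape2 = μ(1−μ)/Var − 1 gives
shape1+shape2 = 0.2275/0.0729 − 1 = 2.1207, so shape1 = μ·2.1207 = 1.378 and shape2 = (1−μ)·2.1207 = 0.742.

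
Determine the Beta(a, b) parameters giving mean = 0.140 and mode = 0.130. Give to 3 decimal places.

Let s = a+b. Mean gives a = μs = 0.140s; mode gives (a−1)/(s−2) = 0.130.
Substituting: 0.140s − 1 = 0.130(s−2) = 0.130s − 0.260, so 0.010s = 0.740 and s = 74.0000.
Then a = 0.140×74.0000 = 10.360 and b = s−a = 63.640.

a = 10.360, b = 63.640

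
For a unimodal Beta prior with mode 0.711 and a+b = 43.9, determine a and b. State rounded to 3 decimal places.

a = 30.791, b = 13.109

Since the density peak of Beta(a,b) is at (a−1)/(a+b−2),
a = 1 + 0.711(43.9−2) = 30.791 and b = 43.9 − 30.791 = 13.109.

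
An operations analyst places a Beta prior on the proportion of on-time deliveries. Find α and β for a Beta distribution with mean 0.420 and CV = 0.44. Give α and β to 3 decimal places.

σ = CV·μ = 0.44×0.420 = 0.18480, so σ² = 0.034151.
s+1 = μ(1−μ)/σ² = 0.243600/0.034151 = 7.1330, so s = α+β = 6.1330.
α = μs = 2.576, β = (1−μ)s = 3.557.

α = 2.576, β = 3.557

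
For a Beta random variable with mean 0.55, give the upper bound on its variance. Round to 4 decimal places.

0.2475

For fixed mean μ the Beta variance is μ(1−μ)/(α+β+1), increasing as α+β decreases.
Its least upper bound (not attained) is μ(1−μ) = 0.55·0.45 = 0.2475.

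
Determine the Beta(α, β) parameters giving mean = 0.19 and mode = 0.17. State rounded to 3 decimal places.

α = 6.270, β = 26.730

Let s = α+β. Mean gives α = μs = 0.19s; mode gives (α−1)/(s−2) = 0.17.
Substituting: 0.19s − 1 = 0.17(s−2) = 0.17s − 0.34, so 0.02s = 0.66 and s = 33.0000.
Then α = 0.19×33.0000 = 6.270 and β = s−α = 26.730.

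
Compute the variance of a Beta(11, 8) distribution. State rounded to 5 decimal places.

0.01219

α+β = 19 and αβ = 88, so Var = αβ/[(α+β)²(α+β+1)] = 88/7220 = 0.01219.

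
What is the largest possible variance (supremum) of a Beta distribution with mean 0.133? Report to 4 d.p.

For fixed mean μ the Beta variance is μ(1−μ)/(α+β+1), increasing as α+β decreases.
Its least upper bound (not attained) is μ(1−μ) = 0.133·0.867 = 0.1153.

0.1153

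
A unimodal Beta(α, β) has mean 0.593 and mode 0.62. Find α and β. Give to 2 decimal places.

With s = α+β: μ = α/s and mode = (α−1)/(s−2). Eliminating α = μs,
μs − 1 = m(s−2) ⇒ s(μ−m) = 1−2m ⇒ s = -0.24/-0.027 = 8.8889.
So α = μs = 5.27, β = (1−μ)s = 3.62.

α = 5.27, β = 3.62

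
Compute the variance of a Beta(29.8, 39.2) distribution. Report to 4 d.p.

0.0035

Var = αβ/[(α+β)²(α+β+1)] = (29.8×39.2)/(69.0²×70.0) = 1168.16/333270.000 = 0.0035.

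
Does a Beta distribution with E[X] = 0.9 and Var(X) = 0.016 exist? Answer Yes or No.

For any Beta, Var(X) < E[X]·(1−E[X]).
Here μ(1−μ) = 0.9×0.1 = 0.09, and 0.016 < 0.09.

Yes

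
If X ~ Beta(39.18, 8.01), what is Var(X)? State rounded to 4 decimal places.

α+β = 47.19 and αβ = 313.8318, so Var = αβ/[(α+β)²(α+β+1)] = 313.8318/107314.123059 = 0.0029.

0.0029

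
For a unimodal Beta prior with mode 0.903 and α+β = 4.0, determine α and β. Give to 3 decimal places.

α = 2.806, β = 1.194

For α,β>1 the mode is (α−1)/(α+β−2), so α = mode·(κ−2)+1 = 0.903×2.0+1 = 2.806.
And β = (1−mode)·(κ−2)+1 = 0.097×2.0+1 = 1.194.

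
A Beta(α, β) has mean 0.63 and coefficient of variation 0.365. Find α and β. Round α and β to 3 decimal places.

σ = CV·μ = 0.365×0.63 = 0.22995, so σ² = 0.052877.
s+1 = μ(1−μ)/σ² = 0.2331/0.052877 = 4.4083, so s = α+β = 3.4083.
α = μs = 2.147, β = (1−μ)s = 1.261.

α = 2.147, β = 1.261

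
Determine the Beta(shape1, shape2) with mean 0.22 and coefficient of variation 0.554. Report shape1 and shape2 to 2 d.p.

Var = (CV·μ)² = (0.554×0.22)² = 0.014855.
shape1+shape2 = μ(1−μ)/Var − 1 = 0.1716/0.014855 − 1 = 10.5519.
Thus shape1 = 0.22·10.5519 = 2.32 and shape2 = 0.78·10.5519 = 8.23.

shape1 = 2.32, shape2 = 8.23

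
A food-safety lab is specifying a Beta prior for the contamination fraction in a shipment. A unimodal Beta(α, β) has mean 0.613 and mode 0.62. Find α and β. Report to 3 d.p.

α = 21.017, β = 13.269

With s = α+β: μ = α/s and mode = (α−1)/(s−2). Eliminating α = μs,
μs − 1 = m(s−2) ⇒ s(μ−m) = 1−2m ⇒ s = -0.24/-0.007 = 34.2857.
So α = μs = 21.017, β = (1−μ)s = 13.269.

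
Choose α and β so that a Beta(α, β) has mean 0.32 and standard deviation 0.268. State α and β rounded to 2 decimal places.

α = 0.65, β = 1.38

Variance = 0.268² = 0.071824. The moment-matching identity α+β = μ(1−μ)/Var − 1 gives
α+β = 0.2176/0.071824 − 1 = 2.0296, so α = μ·2.0296 = 0.65 and β = (1−μ)·2.0296 = 1.38.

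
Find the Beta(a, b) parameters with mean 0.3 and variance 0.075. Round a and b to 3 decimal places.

a = 0.540, b = 1.260

By moment matching, a+b = μ(1−μ)/σ² − 1 = (0.3·0.7)/0.075 − 1 = 2.8000 − 1 = 1.8000.
Since a/(a+b) = μ, a = 0.3·1.8000 = 0.540 and b = 0.7·1.8000 = 1.260.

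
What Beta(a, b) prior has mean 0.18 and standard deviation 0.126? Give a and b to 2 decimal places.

a = 1.49, b = 6.80

First σ² = 0.015876. Setting a = μn, b = (1−μ)n with n = a+b,
μ(1−μ)/(n+1) = 0.015876 ⇒ n+1 = 0.1476/0.015876 = 9.2971 ⇒ n = 8.2971.
Hence a = 0.18×8.2971 = 1.49, b = 0.82×8.2971 = 6.80.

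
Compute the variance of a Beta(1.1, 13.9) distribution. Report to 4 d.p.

α+β = 15.0 and αβ = 15.29, so Var = αβ/[(α+β)²(α+β+1)] = 15.29/3600.000 = 0.0042.

0.0042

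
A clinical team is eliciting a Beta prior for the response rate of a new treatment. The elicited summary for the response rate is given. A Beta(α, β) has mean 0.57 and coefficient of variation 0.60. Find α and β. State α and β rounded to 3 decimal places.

α = 0.624, β = 0.471

Var = (CV·μ)² = (0.60×0.57)² = 0.116964.
α+β = μ(1−μ)/Var − 1 = 0.2451/0.116964 − 1 = 1.0955.
Thus α = 0.57·1.0955 = 0.624 and β = 0.43·1.0955 = 0.471.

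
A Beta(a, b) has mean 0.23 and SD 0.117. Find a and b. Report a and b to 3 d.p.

First σ² = 0.013689. Setting a = μn, b = (1−μ)n with n = a+b,
μ(1−μ)/(n+1) = 0.013689 ⇒ n+1 = 0.1771/0.013689 = 12.9374 ⇒ n = 11.9374.
Hence a = 0.23×11.9374 = 2.746, b = 0.77×11.9374 = 9.192.

a = 2.746, b = 9.192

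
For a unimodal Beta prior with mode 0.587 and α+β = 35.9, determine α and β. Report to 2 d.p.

α = 20.90, β = 15.00

Since the density peak of Beta(α,β) is at (α−1)/(α+β−2),
α = 1 + 0.587(35.9−2) = 20.90 and β = 35.9 − 20.90 = 15.00.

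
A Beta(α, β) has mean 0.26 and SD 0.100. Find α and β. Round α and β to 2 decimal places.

First σ² = 0.010000. Setting α = μn, β = (1−μ)n with n = α+β,
μ(1−μ)/(n+1) = 0.010000 ⇒ n+1 = 0.1924/0.010000 = 19.2400 ⇒ n = 18.2400.
Hence α = 0.26×18.2400 = 4.74, β = 0.74×18.2400 = 13.50.

α = 4.74, β = 13.50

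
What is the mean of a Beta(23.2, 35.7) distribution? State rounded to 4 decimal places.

0.3939

The Beta mean is α/(α+β) = 23.2/(23.2+35.7) = 0.3939.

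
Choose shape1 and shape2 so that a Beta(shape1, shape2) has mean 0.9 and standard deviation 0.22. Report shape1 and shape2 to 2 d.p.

σ² = 0.22² = 0.0484.
With s = shape1+shape2, Var = μ(1−μ)/(s+1), so s+1 = (0.9×0.1)/0.0484 = 1.8595 and s = 0.8595.
shape1 = μs = 0.77, shape2 = (1−μ)s = 0.09.

shape1 = 0.77, shape2 = 0.09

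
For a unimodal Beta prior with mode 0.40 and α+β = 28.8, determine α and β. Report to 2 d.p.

α = 11.72, β = 17.08

For α,β>1 the mode is (α−1)/(α+β−2), so α = mode·(κ−2)+1 = 0.40×26.8+1 = 11.72.
And β = (1−mode)·(κ−2)+1 = 0.60×26.8+1 = 17.08.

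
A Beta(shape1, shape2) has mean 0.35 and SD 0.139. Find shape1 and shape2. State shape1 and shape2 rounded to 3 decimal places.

shape1 = 3.771, shape2 = 7.004

First σ² = 0.019321. Setting shape1 = μn, shape2 = (1−μ)n with n = shape1+shape2,
μ(1−μ)/(n+1) = 0.019321 ⇒ n+1 = 0.2275/0.019321 = 11.7748 ⇒ n = 10.7748.
Hence shape1 = 0.35×10.7748 = 3.771, shape2 = 0.65×10.7748 = 7.004.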